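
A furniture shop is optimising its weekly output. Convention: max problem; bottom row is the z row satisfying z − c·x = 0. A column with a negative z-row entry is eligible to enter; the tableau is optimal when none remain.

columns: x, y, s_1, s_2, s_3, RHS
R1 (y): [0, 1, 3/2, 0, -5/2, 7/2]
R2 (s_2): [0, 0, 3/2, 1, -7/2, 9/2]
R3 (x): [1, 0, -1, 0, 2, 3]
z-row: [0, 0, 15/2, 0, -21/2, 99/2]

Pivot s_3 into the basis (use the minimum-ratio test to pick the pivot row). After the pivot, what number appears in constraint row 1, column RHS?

29/4

Ratio test on column s_3 — row 1: entry -5/2 ≤ 0; row 2: entry -7/2 ≤ 0; row 3: 3/2 = 3/2. Minimum is 3/2 at row 3 (x leaves); pivot element 2.
Divide row 3 by 2; eliminate column s_3 from the other rows.
Row 1 update in column RHS: 7/2 − (-5/2)·(3/2) = 29/4.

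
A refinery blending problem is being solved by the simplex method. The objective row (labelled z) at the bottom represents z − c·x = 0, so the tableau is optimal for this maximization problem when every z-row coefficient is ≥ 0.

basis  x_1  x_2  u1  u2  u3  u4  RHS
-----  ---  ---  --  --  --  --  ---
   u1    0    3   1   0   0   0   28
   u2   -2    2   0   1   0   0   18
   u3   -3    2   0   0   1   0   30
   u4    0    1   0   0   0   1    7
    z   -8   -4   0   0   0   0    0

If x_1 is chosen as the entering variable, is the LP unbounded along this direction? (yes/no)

Every constraint-row entry in column x_1 is ≤ 0, so increasing x_1 is unbounded.

yes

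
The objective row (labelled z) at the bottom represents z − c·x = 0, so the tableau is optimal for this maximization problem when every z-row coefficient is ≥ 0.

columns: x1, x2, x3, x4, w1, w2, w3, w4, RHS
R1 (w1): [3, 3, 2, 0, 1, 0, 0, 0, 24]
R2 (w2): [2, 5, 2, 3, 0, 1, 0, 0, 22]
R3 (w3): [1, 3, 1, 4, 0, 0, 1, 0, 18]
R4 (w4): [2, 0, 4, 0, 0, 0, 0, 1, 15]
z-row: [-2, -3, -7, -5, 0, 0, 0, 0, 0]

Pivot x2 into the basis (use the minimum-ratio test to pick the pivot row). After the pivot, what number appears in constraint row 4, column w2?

Ratio test on column x2 — row 1: 24/3 = 8; row 2: 22/5 = 22/5; row 3: 18/3 = 6; row 4: entry 0 ≤ 0. Minimum is 22/5 at row 2 (w2 leaves); pivot element 5.
Divide row 2 by 5; eliminate column x2 from the other rows.
Row 4 update in column w2: 0 − 0·(1/5) = 0.

0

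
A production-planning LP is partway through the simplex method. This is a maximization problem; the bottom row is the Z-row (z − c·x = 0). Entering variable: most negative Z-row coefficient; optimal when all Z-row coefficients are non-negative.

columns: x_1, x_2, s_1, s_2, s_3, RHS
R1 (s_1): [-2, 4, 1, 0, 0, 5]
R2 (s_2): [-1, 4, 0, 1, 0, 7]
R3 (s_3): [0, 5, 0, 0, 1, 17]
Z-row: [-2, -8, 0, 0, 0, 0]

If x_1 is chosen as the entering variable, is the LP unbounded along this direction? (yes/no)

Every constraint-row entry in column x_1 is ≤ 0, so increasing x_1 is unbounded.

yes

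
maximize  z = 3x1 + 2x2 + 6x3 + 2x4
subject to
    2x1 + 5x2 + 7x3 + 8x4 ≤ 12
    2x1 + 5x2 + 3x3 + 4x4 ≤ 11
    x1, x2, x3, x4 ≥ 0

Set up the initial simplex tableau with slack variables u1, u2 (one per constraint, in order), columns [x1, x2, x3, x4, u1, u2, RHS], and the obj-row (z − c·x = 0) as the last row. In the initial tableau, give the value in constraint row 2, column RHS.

The RHS of constraint 2 is b_2 = 11.

11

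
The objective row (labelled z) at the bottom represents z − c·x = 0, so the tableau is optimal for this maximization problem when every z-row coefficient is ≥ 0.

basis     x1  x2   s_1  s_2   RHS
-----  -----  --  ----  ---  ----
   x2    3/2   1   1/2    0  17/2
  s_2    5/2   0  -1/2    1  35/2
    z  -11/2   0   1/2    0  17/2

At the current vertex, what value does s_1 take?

0

s_1 is not in the basis, so in the current basic feasible solution s_1 = 0.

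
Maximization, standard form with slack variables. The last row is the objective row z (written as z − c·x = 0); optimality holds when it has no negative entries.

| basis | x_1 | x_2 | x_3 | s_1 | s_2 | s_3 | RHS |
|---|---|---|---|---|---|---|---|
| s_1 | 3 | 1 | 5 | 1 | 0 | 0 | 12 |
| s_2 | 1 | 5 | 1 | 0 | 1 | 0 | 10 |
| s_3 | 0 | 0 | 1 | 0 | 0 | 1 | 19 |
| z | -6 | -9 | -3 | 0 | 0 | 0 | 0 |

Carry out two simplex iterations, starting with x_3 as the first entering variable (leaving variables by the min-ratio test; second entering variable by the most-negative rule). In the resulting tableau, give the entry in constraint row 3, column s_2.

Ratio test on column x_3 — row 1: 12/5 = 12/5; row 2: 10/1 = 10; row 3: 19/1 = 19. Minimum is 12/5 at row 1 (s_1 leaves); pivot element 5.
Divide row 1 by 5; eliminate column x_3 from the other rows.
Second iteration: most negative z-row entry is -42/5 in column x_2, so x_2 enters.
Ratio test on column x_2 — row 1: (12/5)/(1/5) = 12; row 2: (38/5)/(24/5) = 19/12; row 3: entry -1/5 ≤ 0. Minimum is 19/12 at row 2 (s_2 leaves); pivot element 24/5.
Divide row 2 by 24/5; eliminate column x_2 from the other rows.
After both pivots, the entry at constraint row 3, column s_2 is 1/24.

1/24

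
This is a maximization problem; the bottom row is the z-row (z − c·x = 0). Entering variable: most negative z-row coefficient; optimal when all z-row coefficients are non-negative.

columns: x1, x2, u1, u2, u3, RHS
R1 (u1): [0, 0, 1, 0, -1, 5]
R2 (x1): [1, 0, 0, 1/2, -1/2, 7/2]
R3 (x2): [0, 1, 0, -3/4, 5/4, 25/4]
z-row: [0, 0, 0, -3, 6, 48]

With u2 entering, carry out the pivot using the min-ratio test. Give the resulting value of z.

69

Ratio test on column u2 — row 1: entry 0 ≤ 0; row 2: (7/2)/(1/2) = 7; row 3: entry -3/4 ≤ 0. Minimum is 7 at row 2 (x1 leaves); pivot element 1/2.
Pivot on row 2; the z-row RHS becomes 48 − (-3)·7 = 69.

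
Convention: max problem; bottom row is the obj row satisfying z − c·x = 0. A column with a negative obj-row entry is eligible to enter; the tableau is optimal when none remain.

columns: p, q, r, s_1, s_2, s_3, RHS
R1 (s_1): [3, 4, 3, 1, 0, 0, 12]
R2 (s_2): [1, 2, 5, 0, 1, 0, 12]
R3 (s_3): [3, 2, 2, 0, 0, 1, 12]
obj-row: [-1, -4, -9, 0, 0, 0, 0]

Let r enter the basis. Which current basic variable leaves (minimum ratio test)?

Column r entries and ratios — s_1: 12/3 = 4; s_2: 12/5 = 12/5; s_3: 12/2 = 6.
Smallest ratio is 12/5 in the row of s_2, so s_2 leaves.

s_2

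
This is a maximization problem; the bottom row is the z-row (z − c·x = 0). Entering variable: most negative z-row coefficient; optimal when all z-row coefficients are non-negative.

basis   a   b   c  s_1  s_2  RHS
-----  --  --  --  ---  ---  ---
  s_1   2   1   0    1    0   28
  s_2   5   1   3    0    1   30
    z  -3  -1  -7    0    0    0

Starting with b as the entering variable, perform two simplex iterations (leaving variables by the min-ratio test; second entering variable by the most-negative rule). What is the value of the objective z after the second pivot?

Ratio test on column b — row 1: 28/1 = 28; row 2: 30/1 = 30. Minimum is 28 at row 1 (s_1 leaves); pivot element 1.
Pivot on row 1; the z-row RHS becomes 0 − (-1)·28 = 28.
Next entering variable (most negative z-row entry -7): c.
Ratio test on column c — row 1: entry 0 ≤ 0; row 2: 2/3 = 2/3. Minimum is 2/3 at row 2 (s_2 leaves); pivot element 3.
After the second pivot the z-row RHS is 28 − (-7)·(2/3) = 98/3.

98/3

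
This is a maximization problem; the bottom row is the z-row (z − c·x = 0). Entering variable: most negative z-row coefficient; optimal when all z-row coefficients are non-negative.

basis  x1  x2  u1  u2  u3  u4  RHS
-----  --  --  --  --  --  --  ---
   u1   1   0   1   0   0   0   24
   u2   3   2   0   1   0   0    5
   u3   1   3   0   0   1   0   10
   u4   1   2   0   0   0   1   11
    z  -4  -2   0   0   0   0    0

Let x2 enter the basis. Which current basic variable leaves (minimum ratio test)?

u2

Column x2 entries and ratios — u1: 0 ≤ 0, skip; u2: 5/2 = 5/2; u3: 10/3 = 10/3; u4: 11/2 = 11/2.
Smallest ratio is 5/2 in the row of u2, so u2 leaves.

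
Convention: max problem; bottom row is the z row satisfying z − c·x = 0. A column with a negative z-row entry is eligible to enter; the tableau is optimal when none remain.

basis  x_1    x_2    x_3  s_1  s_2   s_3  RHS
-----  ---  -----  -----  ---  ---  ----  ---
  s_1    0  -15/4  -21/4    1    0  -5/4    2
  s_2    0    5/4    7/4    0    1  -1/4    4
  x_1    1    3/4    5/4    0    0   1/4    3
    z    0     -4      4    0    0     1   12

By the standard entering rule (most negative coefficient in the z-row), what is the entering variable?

x_2

Negative z-row entries: x_2: -4.
The most negative is -4 in column x_2, so x_2 enters.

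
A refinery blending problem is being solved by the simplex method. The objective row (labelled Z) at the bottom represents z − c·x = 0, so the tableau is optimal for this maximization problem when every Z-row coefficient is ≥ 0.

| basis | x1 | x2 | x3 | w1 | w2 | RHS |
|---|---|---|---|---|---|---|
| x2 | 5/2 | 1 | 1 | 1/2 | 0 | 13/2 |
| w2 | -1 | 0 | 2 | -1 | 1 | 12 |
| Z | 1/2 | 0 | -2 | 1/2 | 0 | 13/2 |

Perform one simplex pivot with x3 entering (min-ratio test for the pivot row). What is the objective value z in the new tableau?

37/2

Ratio test on column x3 — row 1: (13/2)/1 = 13/2; row 2: 12/2 = 6. Minimum is 6 at row 2 (w2 leaves); pivot element 2.
Pivot on row 2; the Z-row RHS becomes 13/2 − (-2)·6 = 37/2.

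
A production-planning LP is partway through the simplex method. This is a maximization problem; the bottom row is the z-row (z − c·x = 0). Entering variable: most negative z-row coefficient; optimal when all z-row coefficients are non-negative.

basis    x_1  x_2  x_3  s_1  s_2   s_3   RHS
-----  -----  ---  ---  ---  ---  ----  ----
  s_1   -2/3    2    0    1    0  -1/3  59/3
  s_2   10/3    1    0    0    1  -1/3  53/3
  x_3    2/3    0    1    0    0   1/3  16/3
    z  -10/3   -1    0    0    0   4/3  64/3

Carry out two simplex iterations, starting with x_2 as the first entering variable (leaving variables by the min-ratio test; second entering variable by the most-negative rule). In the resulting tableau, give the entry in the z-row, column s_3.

Ratio test on column x_2 — row 1: (59/3)/2 = 59/6; row 2: (53/3)/1 = 53/3; row 3: entry 0 ≤ 0. Minimum is 59/6 at row 1 (s_1 leaves); pivot element 2.
Divide row 1 by 2; eliminate column x_2 from the other rows.
Second iteration: most negative z-row entry is -11/3 in column x_1, so x_1 enters.
Ratio test on column x_1 — row 1: entry -1/3 ≤ 0; row 2: (47/6)/(11/3) = 47/22; row 3: (16/3)/(2/3) = 8. Minimum is 47/22 at row 2 (s_2 leaves); pivot element 11/3.
Divide row 2 by 11/3; eliminate column x_1 from the other rows.
After both pivots, the entry at the z-row, column s_3 is 1.

1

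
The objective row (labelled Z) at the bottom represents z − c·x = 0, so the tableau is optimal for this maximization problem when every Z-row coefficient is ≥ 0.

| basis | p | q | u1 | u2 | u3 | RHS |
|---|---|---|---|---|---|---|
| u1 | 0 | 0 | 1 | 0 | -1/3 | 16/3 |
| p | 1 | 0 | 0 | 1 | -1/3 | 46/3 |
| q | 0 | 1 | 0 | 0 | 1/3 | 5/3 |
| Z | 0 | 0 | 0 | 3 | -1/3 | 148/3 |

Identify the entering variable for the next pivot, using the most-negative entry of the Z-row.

u3

Negative Z-row entries: u3: -1/3.
The most negative is -1/3 in column u3, so u3 enters.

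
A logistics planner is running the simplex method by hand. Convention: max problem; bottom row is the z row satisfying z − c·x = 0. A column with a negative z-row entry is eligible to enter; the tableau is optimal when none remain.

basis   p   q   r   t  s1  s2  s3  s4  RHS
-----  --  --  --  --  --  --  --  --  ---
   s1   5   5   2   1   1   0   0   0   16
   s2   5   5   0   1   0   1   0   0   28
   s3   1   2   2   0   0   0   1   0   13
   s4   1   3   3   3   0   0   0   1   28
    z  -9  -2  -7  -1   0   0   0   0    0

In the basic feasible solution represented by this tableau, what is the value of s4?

28

s4 is basic (row 4); its value is the RHS of that row, 28.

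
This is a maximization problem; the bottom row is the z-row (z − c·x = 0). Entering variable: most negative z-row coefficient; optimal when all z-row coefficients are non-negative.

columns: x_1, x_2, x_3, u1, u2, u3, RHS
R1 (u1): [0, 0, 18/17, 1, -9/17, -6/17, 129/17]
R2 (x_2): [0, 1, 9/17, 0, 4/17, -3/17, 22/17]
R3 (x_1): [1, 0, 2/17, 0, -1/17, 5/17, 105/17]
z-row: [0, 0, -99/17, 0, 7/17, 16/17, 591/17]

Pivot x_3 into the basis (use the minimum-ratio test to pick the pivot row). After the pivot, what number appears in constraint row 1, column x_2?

-2

Ratio test on column x_3 — row 1: (129/17)/(18/17) = 43/6; row 2: (22/17)/(9/17) = 22/9; row 3: (105/17)/(2/17) = 105/2. Minimum is 22/9 at row 2 (x_2 leaves); pivot element 9/17.
Divide row 2 by 9/17; eliminate column x_3 from the other rows.
Row 1 update in column x_2: 0 − (18/17)·(17/9) = -2.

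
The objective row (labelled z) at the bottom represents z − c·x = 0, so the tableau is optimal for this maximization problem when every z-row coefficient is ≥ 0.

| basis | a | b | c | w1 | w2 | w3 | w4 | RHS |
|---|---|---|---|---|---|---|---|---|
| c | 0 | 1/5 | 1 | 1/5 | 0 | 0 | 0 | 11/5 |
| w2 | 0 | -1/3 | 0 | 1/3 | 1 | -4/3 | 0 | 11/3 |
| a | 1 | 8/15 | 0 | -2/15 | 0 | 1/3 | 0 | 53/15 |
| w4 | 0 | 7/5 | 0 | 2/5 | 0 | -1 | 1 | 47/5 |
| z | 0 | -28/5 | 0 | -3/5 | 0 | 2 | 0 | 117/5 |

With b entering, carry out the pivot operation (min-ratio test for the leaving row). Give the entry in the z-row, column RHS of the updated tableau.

121/2

Ratio test on column b — row 1: (11/5)/(1/5) = 11; row 2: entry -1/3 ≤ 0; row 3: (53/15)/(8/15) = 53/8; row 4: (47/5)/(7/5) = 47/7. Minimum is 53/8 at row 3 (a leaves); pivot element 8/15.
Divide row 3 by 8/15; eliminate column b from the other rows.
z-row update in column RHS: 117/5 − (-28/5)·(53/8) = 121/2.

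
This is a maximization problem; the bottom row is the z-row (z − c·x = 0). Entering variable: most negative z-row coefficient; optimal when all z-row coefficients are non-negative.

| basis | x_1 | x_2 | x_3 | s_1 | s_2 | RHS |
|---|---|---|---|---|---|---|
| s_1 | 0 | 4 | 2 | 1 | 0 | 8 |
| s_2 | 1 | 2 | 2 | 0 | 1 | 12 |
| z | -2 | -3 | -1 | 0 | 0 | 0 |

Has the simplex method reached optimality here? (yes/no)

no

The z-row has a negative entry -3 in column x_2, so it is not optimal.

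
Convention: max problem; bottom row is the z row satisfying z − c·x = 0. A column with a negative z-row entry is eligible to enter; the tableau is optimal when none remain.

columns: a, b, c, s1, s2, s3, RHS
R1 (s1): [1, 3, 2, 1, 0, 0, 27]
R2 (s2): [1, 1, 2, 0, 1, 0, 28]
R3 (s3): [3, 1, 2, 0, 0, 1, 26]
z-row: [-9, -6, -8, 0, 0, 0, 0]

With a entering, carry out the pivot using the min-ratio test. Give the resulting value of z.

Ratio test on column a — row 1: 27/1 = 27; row 2: 28/1 = 28; row 3: 26/3 = 26/3. Minimum is 26/3 at row 3 (s3 leaves); pivot element 3.
Pivot on row 3; the z-row RHS becomes 0 − (-9)·(26/3) = 78.

78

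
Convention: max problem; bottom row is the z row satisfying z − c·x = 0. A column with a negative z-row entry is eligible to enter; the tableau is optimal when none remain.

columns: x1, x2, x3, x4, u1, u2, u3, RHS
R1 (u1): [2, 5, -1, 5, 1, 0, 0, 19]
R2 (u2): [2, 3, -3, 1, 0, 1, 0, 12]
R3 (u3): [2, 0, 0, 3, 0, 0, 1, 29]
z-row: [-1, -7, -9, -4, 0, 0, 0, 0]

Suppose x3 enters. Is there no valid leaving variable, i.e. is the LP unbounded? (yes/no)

Every constraint-row entry in column x3 is ≤ 0, so increasing x3 is unbounded.

yes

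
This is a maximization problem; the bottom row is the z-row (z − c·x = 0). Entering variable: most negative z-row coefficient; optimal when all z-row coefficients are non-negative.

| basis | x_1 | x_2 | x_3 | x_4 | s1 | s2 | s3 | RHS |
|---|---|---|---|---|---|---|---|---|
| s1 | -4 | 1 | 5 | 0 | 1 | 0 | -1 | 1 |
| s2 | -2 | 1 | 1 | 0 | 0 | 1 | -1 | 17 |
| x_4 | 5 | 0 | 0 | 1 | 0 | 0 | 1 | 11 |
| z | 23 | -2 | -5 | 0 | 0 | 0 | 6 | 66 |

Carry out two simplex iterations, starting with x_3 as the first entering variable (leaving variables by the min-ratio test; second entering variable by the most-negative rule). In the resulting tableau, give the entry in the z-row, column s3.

Ratio test on column x_3 — row 1: 1/5 = 1/5; row 2: 17/1 = 17; row 3: entry 0 ≤ 0. Minimum is 1/5 at row 1 (s1 leaves); pivot element 5.
Divide row 1 by 5; eliminate column x_3 from the other rows.
Second iteration: most negative z-row entry is -1 in column x_2, so x_2 enters.
Ratio test on column x_2 — row 1: (1/5)/(1/5) = 1; row 2: (84/5)/(4/5) = 21; row 3: entry 0 ≤ 0. Minimum is 1 at row 1 (x_3 leaves); pivot element 1/5.
Divide row 1 by 1/5; eliminate column x_2 from the other rows.
After both pivots, the entry at the z-row, column s3 is 4.

4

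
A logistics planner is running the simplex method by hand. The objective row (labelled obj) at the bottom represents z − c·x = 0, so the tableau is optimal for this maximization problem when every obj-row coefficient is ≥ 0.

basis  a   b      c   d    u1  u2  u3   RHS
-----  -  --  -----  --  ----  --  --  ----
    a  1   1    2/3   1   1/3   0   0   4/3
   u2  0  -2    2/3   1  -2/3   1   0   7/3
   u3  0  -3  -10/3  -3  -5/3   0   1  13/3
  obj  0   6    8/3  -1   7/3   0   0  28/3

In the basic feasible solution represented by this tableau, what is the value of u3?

13/3

u3 is basic (row 3); its value is the RHS of that row, 13/3.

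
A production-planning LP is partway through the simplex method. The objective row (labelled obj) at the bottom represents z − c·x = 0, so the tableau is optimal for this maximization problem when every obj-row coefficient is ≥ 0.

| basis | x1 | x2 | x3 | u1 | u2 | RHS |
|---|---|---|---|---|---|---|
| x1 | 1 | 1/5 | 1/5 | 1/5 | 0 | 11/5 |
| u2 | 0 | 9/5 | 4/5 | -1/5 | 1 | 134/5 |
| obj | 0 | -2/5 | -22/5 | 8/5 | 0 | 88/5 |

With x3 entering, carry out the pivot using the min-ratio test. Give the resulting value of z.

Ratio test on column x3 — row 1: (11/5)/(1/5) = 11; row 2: (134/5)/(4/5) = 67/2. Minimum is 11 at row 1 (x1 leaves); pivot element 1/5.
Pivot on row 1; the obj-row RHS becomes 88/5 − (-22/5)·11 = 66.

66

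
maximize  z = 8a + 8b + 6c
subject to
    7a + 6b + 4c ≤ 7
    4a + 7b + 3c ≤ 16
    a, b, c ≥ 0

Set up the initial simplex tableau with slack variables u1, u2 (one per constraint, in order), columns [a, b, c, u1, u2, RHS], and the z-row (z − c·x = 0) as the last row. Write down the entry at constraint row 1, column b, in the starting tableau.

Constraint 1 has coefficient 6 on b.

6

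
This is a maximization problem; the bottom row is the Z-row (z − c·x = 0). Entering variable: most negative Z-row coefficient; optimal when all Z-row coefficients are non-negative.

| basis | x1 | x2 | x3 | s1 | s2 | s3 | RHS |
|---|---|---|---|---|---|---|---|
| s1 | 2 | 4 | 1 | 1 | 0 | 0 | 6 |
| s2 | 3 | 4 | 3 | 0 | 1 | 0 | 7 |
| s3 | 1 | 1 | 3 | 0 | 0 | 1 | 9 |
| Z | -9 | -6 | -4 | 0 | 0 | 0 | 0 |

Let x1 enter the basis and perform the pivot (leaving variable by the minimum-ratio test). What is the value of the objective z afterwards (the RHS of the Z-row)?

Ratio test on column x1 — row 1: 6/2 = 3; row 2: 7/3 = 7/3; row 3: 9/1 = 9. Minimum is 7/3 at row 2 (s2 leaves); pivot element 3.
Pivot on row 2; the Z-row RHS becomes 0 − (-9)·(7/3) = 21.

21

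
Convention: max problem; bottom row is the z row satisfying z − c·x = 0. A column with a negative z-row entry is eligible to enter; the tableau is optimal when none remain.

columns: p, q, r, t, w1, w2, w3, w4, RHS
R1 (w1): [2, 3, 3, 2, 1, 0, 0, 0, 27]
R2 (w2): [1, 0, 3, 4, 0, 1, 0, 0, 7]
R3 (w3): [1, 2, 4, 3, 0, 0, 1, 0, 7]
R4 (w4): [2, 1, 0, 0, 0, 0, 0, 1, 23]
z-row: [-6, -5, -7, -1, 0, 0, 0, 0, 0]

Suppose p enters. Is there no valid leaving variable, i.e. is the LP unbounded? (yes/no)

no

Column p has positive entries in row(s) 1, 2, 3, 4, so the ratio test bounds it — not unbounded.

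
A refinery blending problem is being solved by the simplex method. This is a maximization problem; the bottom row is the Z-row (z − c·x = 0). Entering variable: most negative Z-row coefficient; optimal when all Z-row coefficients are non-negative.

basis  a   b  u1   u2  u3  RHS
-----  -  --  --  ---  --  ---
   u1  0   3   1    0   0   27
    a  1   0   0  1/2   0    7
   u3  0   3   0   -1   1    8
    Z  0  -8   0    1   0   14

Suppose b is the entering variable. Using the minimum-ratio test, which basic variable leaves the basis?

Column b entries and ratios — u1: 27/3 = 9; a: 0 ≤ 0, skip; u3: 8/3 = 8/3.
Smallest ratio is 8/3 in the row of u3, so u3 leaves.

u3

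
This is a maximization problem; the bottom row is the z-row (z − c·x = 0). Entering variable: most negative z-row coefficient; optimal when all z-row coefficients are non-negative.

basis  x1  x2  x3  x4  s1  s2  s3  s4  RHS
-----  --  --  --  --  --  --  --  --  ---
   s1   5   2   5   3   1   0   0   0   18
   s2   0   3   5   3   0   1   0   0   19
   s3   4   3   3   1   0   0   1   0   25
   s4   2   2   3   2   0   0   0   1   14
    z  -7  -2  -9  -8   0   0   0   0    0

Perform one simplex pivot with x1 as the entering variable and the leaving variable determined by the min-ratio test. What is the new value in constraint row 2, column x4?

3

Ratio test on column x1 — row 1: 18/5 = 18/5; row 2: entry 0 ≤ 0; row 3: 25/4 = 25/4; row 4: 14/2 = 7. Minimum is 18/5 at row 1 (s1 leaves); pivot element 5.
Divide row 1 by 5; eliminate column x1 from the other rows.
Row 2 update in column x4: 3 − 0·(3/5) = 3.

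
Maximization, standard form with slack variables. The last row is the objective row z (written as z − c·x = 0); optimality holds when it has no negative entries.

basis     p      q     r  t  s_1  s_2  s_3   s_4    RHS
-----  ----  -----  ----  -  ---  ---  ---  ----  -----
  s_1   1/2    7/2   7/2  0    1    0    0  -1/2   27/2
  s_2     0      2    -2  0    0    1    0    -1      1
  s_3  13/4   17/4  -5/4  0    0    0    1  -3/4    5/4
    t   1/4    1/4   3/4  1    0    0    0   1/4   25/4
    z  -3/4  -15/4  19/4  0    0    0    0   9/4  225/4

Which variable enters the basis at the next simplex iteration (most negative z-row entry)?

q

Negative z-row entries: p: -3/4, q: -15/4.
The most negative is -15/4 in column q, so q enters.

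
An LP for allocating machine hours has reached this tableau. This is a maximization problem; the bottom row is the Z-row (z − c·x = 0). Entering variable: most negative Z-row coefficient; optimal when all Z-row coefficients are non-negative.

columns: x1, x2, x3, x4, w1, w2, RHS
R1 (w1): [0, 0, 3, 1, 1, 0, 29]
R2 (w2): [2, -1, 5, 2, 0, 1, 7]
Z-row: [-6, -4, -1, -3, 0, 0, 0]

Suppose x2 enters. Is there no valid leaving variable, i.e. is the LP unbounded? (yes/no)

yes

Every constraint-row entry in column x2 is ≤ 0, so increasing x2 is unbounded.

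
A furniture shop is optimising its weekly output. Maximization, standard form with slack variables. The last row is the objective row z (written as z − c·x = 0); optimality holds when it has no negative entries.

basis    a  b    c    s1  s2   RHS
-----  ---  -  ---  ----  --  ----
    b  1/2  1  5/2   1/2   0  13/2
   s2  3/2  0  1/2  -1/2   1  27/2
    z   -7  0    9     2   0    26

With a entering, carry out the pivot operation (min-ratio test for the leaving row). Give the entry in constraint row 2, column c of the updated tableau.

1/3

Ratio test on column a — row 1: (13/2)/(1/2) = 13; row 2: (27/2)/(3/2) = 9. Minimum is 9 at row 2 (s2 leaves); pivot element 3/2.
Divide row 2 by 3/2; eliminate column a from the other rows.
In the new row 2, the c entry is the old entry divided by the pivot: (1/2)/(3/2) = 1/3.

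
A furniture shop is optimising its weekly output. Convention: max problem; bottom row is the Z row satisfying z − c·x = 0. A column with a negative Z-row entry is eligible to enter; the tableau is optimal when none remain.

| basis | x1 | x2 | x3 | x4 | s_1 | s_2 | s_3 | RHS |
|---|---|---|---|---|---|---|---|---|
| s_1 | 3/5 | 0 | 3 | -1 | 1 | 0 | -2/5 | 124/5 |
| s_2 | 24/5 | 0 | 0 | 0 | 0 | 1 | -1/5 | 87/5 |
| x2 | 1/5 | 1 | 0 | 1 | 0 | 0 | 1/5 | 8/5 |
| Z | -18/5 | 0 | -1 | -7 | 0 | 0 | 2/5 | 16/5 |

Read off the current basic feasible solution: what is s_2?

87/5

s_2 is basic (row 2); its value is the RHS of that row, 87/5.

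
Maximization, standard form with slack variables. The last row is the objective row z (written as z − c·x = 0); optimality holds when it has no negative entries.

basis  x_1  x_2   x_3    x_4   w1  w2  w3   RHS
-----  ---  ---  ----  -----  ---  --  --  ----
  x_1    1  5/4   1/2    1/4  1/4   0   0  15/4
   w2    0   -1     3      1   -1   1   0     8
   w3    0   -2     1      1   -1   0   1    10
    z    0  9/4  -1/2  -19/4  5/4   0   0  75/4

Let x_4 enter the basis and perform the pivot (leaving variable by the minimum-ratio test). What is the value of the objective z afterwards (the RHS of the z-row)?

227/4

Ratio test on column x_4 — row 1: (15/4)/(1/4) = 15; row 2: 8/1 = 8; row 3: 10/1 = 10. Minimum is 8 at row 2 (w2 leaves); pivot element 1.
Pivot on row 2; the z-row RHS becomes 75/4 − (-19/4)·8 = 227/4.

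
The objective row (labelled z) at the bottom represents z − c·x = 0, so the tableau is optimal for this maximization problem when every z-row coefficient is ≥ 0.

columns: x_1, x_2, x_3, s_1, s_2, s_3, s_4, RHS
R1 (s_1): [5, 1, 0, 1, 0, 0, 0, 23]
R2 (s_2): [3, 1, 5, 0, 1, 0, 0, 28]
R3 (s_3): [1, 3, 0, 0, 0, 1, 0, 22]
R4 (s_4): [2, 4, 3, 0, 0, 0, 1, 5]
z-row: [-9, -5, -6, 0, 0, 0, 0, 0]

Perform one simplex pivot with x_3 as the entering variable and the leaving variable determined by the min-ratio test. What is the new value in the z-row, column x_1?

Ratio test on column x_3 — row 1: entry 0 ≤ 0; row 2: 28/5 = 28/5; row 3: entry 0 ≤ 0; row 4: 5/3 = 5/3. Minimum is 5/3 at row 4 (s_4 leaves); pivot element 3.
Divide row 4 by 3; eliminate column x_3 from the other rows.
z-row update in column x_1: -9 − (-6)·(2/3) = -5.

-5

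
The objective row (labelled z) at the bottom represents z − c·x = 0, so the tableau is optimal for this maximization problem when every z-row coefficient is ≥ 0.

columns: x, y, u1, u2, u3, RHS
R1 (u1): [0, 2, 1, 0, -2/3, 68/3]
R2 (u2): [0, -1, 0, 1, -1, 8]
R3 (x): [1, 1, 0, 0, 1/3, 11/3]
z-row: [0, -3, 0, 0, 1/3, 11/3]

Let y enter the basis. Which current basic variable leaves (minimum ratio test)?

Column y entries and ratios — u1: (68/3)/2 = 34/3; u2: -1 ≤ 0, skip; x: (11/3)/1 = 11/3.
Smallest ratio is 11/3 in the row of x, so x leaves.

x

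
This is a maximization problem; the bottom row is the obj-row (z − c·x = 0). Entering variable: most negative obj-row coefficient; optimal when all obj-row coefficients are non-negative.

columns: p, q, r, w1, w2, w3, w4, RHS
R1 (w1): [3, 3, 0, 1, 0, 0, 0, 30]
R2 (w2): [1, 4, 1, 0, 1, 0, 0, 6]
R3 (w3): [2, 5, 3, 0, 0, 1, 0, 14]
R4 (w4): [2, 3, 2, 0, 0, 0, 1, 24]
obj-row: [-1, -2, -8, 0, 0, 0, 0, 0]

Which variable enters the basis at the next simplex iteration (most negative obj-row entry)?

Negative obj-row entries: p: -1, q: -2, r: -8.
The most negative is -8 in column r, so r enters.

r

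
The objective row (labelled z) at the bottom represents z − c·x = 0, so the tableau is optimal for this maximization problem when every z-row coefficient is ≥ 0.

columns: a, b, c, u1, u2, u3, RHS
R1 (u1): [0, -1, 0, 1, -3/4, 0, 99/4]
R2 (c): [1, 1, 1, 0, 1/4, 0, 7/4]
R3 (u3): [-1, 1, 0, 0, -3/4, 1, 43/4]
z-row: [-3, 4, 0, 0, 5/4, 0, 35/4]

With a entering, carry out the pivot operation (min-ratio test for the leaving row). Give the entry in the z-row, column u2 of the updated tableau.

2

Ratio test on column a — row 1: entry 0 ≤ 0; row 2: (7/4)/1 = 7/4; row 3: entry -1 ≤ 0. Minimum is 7/4 at row 2 (c leaves); pivot element 1.
Divide row 2 by 1; eliminate column a from the other rows.
z-row update in column u2: 5/4 − (-3)·(1/4) = 2.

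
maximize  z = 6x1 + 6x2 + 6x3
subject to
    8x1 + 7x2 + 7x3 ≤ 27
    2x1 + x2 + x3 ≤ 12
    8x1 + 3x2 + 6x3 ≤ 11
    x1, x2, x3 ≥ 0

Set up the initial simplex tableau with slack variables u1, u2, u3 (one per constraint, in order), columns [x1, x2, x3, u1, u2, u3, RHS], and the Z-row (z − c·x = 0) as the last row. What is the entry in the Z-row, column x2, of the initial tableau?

-6

The Z-row carries the negated objective coefficients: the x2 entry is -6.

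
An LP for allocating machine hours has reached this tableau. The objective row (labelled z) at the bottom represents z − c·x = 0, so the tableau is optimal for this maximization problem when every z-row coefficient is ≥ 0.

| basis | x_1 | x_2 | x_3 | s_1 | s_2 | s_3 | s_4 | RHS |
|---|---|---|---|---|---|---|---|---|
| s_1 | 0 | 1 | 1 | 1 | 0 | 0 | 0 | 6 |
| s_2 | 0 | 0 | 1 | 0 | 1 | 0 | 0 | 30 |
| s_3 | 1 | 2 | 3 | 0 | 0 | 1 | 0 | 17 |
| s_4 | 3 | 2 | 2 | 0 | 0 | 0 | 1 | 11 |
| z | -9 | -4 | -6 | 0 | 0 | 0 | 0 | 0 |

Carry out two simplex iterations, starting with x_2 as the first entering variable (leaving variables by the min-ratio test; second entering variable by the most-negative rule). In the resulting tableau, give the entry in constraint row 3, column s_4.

Ratio test on column x_2 — row 1: 6/1 = 6; row 2: entry 0 ≤ 0; row 3: 17/2 = 17/2; row 4: 11/2 = 11/2. Minimum is 11/2 at row 4 (s_4 leaves); pivot element 2.
Divide row 4 by 2; eliminate column x_2 from the other rows.
Second iteration: most negative z-row entry is -3 in column x_1, so x_1 enters.
Ratio test on column x_1 — row 1: entry -3/2 ≤ 0; row 2: entry 0 ≤ 0; row 3: entry -2 ≤ 0; row 4: (11/2)/(3/2) = 11/3. Minimum is 11/3 at row 4 (x_2 leaves); pivot element 3/2.
Divide row 4 by 3/2; eliminate column x_1 from the other rows.
After both pivots, the entry at constraint row 3, column s_4 is -1/3.

-1/3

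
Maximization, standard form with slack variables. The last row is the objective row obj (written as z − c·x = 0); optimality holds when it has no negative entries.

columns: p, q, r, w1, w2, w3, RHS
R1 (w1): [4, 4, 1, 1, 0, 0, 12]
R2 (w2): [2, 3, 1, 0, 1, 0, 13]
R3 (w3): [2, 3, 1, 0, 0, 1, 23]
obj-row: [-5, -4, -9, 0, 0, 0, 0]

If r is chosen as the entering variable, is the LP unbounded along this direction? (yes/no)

Column r has positive entries in row(s) 1, 2, 3, so the ratio test bounds it — not unbounded.

no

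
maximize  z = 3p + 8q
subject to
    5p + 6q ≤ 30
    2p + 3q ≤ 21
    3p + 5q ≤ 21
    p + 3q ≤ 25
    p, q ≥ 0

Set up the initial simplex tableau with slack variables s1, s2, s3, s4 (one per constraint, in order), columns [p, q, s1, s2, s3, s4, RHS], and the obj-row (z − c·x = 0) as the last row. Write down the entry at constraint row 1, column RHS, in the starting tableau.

30

The RHS of constraint 1 is b_1 = 30.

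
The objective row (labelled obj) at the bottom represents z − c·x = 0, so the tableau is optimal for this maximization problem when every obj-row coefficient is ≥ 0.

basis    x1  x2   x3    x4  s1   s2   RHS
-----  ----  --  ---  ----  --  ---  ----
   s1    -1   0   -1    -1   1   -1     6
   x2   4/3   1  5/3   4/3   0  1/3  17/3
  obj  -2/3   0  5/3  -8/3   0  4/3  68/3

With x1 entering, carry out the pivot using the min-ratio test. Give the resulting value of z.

51/2

Ratio test on column x1 — row 1: entry -1 ≤ 0; row 2: (17/3)/(4/3) = 17/4. Minimum is 17/4 at row 2 (x2 leaves); pivot element 4/3.
Pivot on row 2; the obj-row RHS becomes 68/3 − (-2/3)·(17/4) = 51/2.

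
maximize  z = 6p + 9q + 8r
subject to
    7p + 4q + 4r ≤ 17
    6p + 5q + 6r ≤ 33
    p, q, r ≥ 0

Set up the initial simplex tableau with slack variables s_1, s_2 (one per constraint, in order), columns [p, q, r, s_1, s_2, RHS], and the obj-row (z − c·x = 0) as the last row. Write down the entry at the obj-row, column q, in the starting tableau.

-9

The obj-row carries the negated objective coefficients: the q entry is -9.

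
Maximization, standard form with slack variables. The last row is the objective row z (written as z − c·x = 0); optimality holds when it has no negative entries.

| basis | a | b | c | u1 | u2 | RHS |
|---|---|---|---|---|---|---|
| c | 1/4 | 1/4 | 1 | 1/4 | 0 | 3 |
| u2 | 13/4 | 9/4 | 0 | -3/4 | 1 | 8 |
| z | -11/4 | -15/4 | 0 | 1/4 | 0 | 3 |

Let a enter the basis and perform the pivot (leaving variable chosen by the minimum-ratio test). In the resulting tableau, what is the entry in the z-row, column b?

Ratio test on column a — row 1: 3/(1/4) = 12; row 2: 8/(13/4) = 32/13. Minimum is 32/13 at row 2 (u2 leaves); pivot element 13/4.
Divide row 2 by 13/4; eliminate column a from the other rows.
z-row update in column b: -15/4 − (-11/4)·(9/13) = -24/13.

-24/13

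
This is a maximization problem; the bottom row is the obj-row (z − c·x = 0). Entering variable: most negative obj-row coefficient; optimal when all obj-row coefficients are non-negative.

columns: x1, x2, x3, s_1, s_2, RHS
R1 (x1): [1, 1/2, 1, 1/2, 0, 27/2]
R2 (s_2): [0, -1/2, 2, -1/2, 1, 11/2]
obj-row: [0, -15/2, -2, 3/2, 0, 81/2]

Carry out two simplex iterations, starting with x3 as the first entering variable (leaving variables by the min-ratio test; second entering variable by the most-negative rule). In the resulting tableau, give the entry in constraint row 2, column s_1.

Ratio test on column x3 — row 1: (27/2)/1 = 27/2; row 2: (11/2)/2 = 11/4. Minimum is 11/4 at row 2 (s_2 leaves); pivot element 2.
Divide row 2 by 2; eliminate column x3 from the other rows.
Second iteration: most negative obj-row entry is -8 in column x2, so x2 enters.
Ratio test on column x2 — row 1: (43/4)/(3/4) = 43/3; row 2: entry -1/4 ≤ 0. Minimum is 43/3 at row 1 (x1 leaves); pivot element 3/4.
Divide row 1 by 3/4; eliminate column x2 from the other rows.
After both pivots, the entry at constraint row 2, column s_1 is 0.

0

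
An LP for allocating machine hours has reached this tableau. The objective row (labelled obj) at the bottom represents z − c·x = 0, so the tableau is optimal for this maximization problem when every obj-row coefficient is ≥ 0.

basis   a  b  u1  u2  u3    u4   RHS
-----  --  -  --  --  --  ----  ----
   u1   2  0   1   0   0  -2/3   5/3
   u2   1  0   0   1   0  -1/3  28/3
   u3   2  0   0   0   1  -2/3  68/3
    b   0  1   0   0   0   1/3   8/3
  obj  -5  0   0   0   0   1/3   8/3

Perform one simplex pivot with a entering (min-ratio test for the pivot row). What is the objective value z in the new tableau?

Ratio test on column a — row 1: (5/3)/2 = 5/6; row 2: (28/3)/1 = 28/3; row 3: (68/3)/2 = 34/3; row 4: entry 0 ≤ 0. Minimum is 5/6 at row 1 (u1 leaves); pivot element 2.
Pivot on row 1; the obj-row RHS becomes 8/3 − (-5)·(5/6) = 41/6.

41/6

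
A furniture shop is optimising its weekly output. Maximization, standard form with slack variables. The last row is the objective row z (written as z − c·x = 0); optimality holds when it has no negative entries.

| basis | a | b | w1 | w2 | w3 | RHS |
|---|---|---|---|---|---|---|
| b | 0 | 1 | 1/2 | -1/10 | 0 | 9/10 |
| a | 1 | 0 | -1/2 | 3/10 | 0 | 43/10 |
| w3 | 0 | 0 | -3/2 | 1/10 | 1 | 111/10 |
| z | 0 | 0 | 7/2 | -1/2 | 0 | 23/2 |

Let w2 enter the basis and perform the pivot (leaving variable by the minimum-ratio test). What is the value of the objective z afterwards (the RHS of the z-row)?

56/3

Ratio test on column w2 — row 1: entry -1/10 ≤ 0; row 2: (43/10)/(3/10) = 43/3; row 3: (111/10)/(1/10) = 111. Minimum is 43/3 at row 2 (a leaves); pivot element 3/10.
Pivot on row 2; the z-row RHS becomes 23/2 − (-1/2)·(43/3) = 56/3.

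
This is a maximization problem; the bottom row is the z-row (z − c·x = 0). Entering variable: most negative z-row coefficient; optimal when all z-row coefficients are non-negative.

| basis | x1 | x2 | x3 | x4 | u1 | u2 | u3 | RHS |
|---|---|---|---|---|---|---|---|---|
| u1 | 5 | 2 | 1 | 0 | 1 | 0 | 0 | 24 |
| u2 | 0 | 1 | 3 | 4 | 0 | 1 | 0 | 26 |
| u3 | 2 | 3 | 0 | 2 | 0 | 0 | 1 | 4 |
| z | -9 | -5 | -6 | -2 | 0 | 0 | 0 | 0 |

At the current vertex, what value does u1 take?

24

u1 is basic (row 1); its value is the RHS of that row, 24.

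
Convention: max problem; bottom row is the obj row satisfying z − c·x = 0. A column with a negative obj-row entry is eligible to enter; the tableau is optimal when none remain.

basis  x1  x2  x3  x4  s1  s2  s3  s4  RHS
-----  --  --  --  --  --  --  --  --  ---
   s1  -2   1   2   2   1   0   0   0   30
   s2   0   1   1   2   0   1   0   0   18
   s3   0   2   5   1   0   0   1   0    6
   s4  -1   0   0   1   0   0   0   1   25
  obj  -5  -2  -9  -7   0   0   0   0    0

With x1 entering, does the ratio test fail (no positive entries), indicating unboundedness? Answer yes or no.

Every constraint-row entry in column x1 is ≤ 0, so increasing x1 is unbounded.

yes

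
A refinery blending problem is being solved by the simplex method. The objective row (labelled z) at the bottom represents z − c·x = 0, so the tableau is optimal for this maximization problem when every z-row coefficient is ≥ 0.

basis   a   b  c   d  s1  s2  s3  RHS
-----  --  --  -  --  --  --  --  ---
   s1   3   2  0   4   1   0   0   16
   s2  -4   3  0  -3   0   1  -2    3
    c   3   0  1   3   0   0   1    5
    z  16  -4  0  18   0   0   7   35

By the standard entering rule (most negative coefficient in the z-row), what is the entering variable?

b

Negative z-row entries: b: -4.
The most negative is -4 in column b, so b enters.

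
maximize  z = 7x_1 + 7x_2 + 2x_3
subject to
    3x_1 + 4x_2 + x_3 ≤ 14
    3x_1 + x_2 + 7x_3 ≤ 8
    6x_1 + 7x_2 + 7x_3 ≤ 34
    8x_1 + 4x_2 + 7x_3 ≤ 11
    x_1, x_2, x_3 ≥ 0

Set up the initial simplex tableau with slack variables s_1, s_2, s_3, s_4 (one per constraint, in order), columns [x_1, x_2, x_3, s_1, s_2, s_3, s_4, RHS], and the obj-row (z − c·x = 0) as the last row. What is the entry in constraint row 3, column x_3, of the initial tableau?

Constraint 3 has coefficient 7 on x_3.

7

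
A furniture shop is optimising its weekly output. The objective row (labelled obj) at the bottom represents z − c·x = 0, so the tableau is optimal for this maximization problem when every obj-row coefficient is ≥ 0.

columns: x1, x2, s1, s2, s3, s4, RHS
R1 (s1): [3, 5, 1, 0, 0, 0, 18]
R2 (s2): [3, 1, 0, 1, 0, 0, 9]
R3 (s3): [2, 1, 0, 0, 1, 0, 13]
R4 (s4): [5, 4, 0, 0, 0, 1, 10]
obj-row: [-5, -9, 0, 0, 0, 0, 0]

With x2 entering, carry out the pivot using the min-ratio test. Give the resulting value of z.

45/2

Ratio test on column x2 — row 1: 18/5 = 18/5; row 2: 9/1 = 9; row 3: 13/1 = 13; row 4: 10/4 = 5/2. Minimum is 5/2 at row 4 (s4 leaves); pivot element 4.
Pivot on row 4; the obj-row RHS becomes 0 − (-9)·(5/2) = 45/2.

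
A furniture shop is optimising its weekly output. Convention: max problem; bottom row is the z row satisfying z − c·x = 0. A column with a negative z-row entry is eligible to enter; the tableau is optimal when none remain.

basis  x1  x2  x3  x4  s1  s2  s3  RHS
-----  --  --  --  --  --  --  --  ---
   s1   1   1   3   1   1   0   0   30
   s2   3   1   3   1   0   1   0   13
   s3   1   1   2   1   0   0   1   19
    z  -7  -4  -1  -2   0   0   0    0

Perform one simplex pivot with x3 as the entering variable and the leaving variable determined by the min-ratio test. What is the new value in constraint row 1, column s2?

-1

Ratio test on column x3 — row 1: 30/3 = 10; row 2: 13/3 = 13/3; row 3: 19/2 = 19/2. Minimum is 13/3 at row 2 (s2 leaves); pivot element 3.
Divide row 2 by 3; eliminate column x3 from the other rows.
Row 1 update in column s2: 0 − 3·(1/3) = -1.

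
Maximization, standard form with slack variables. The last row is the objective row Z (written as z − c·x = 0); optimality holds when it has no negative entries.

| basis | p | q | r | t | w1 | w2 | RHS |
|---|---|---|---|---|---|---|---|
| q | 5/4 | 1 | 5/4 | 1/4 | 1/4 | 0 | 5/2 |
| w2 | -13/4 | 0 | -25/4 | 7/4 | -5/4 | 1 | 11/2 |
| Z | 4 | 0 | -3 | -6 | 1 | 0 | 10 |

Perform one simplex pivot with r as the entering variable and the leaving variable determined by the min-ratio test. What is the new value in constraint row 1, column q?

4/5

Ratio test on column r — row 1: (5/2)/(5/4) = 2; row 2: entry -25/4 ≤ 0. Minimum is 2 at row 1 (q leaves); pivot element 5/4.
Divide row 1 by 5/4; eliminate column r from the other rows.
In the new row 1, the q entry is the old entry divided by the pivot: 1/(5/4) = 4/5.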